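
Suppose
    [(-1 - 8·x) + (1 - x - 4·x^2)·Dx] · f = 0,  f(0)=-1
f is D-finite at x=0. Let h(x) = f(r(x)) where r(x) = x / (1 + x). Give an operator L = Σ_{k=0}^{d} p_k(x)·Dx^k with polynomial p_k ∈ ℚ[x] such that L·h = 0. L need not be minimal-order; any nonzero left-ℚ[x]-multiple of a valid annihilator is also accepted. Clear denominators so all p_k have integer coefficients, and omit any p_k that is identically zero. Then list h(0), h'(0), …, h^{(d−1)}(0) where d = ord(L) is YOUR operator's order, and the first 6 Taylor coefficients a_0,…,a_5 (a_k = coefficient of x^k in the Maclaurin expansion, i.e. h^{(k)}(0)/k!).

f: a_k = -1, -1, -5, -9, -29, -65, …
Substitute x→r, Dx→(1/r')Dx; clear ⇒ L₀.
L = (1 + 9·x) + (-1 - 2·x + 3·x^2 + 4·x^3)·Dx  (order 1).
h: a_k = -1, -1, -4, 0, -16, 16, …
ICs: h(0) = -1.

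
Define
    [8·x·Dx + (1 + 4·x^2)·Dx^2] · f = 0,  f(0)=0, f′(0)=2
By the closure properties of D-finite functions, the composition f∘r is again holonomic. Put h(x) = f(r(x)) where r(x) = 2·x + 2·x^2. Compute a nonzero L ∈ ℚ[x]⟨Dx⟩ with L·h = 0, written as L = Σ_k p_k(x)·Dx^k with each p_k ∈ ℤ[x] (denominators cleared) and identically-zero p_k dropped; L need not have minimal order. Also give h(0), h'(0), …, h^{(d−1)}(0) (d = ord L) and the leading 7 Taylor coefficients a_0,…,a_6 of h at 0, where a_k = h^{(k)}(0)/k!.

f: a_k = 0, 2, 0, -8/3, 0, 32/5, 0, …
L₀ from L_f via x↦r, Dx↦r'^{-1}Dx.
L = (-2 + 32·x + 128·x^2 + 192·x^3 + 96·x^4)·Dx + (1 + 2·x + 16·x^2 + 64·x^3 + 80·x^4 + 32·x^5)·Dx^2  (order 2).
h: a_k = 0, 4, 4, -64/3, -64, 704/5, 3008/3, …
ICs: h(0) = 0, h′(0) = 4.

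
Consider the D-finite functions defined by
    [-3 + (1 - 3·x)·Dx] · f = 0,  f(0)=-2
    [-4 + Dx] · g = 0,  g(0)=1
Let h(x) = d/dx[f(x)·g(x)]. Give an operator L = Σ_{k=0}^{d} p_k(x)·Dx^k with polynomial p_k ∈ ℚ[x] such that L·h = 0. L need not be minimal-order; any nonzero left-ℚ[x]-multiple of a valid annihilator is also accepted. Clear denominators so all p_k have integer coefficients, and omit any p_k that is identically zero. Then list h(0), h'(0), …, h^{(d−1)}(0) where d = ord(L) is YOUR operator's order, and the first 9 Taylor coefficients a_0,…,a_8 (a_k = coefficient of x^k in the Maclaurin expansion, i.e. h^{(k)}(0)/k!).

L = (58 - 168·x + 144·x^2) + (-7 + 33·x - 36·x^2)·Dx  (order 1).
h: a_k = -14, -116, -586, -7288/3, -27586/3, -497572/15, -5226554/45, -17920784/45, -423382618/315, …
ICs: h(0) = -14.

f: a_k = -2, -6, -18, -54, -162, -486, -1458, -4374, -13122, …
g: a_k = 1, 4, 8, 32/3, 32/3, 128/15, 256/45, 1024/315, 512/315, …
L₀ := L_f ⊗_s L_g (sym. prod.), ord ≤ 1.
Differentiate: ansatz ord ≤ ord L₀ ⇒ L.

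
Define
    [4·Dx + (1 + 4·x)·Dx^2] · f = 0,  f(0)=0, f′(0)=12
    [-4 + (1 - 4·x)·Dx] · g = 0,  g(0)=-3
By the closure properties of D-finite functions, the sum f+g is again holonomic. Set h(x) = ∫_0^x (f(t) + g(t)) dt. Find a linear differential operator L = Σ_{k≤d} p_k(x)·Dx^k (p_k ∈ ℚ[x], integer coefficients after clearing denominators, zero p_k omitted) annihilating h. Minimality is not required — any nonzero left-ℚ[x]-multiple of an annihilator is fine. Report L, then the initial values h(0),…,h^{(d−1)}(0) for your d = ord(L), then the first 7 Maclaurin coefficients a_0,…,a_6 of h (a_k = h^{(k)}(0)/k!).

f: a_k = 0, 12, -24, 64, -192, 3072/5, -2048, …
g: a_k = -3, -12, -48, -192, -768, -3072, -12288, …
Weyl lclm of L_f,L_g ⇒ L₀ (ord ≤ 3).
h=∫₀ˣh₀: take L = L₀·Dx.
L = (-160 - 128·x)·Dx^2 + (-16 - 256·x - 256·x^2)·Dx^3 + (3 + 4·x - 48·x^2 - 64·x^3)·Dx^4  (order 4).
h: a_k = 0, -3, 0, -24, -32, -192, -2048/5, …
ICs: h(0) = 0, h′(0) = -3, h′′(0) = 0, h′′′(0) = -144.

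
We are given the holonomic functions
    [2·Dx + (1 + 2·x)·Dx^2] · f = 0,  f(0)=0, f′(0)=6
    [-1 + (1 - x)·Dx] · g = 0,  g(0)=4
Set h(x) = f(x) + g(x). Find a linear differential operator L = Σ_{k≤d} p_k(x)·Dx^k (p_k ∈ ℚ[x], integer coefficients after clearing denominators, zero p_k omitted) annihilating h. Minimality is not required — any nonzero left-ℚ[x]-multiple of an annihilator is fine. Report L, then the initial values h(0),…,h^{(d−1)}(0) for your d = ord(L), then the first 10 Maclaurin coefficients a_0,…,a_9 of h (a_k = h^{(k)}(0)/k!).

L = (-14 - 4·x)·Dx + (1 - 20·x - 8·x^2)·Dx^2 + (2 + 3·x - 3·x^2 - 2·x^3)·Dx^3  (order 3).
h: a_k = 4, 10, -2, 12, -8, 116/5, -28, 412/7, -92, 524/3, …
ICs: h(0) = 4, h′(0) = 10, h′′(0) = -4.

f: a_k = 0, 6, -6, 8, -12, 96/5, -32, 384/7, -96, 512/3, …
g: a_k = 4, 4, 4, 4, 4, 4, 4, 4, 4, 4, …
Sum ⇒ L₀ = lclm(L_f,L_g) in ℚ(x)⟨Dx⟩.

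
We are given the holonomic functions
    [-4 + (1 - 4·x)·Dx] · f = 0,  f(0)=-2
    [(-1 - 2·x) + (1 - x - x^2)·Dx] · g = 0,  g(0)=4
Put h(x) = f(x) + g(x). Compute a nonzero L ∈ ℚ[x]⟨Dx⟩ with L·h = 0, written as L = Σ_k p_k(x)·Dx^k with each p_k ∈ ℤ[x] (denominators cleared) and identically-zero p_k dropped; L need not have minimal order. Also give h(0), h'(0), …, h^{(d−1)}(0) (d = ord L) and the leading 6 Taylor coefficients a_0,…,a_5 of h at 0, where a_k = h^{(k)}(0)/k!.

L = (-16 - 72·x + 24·x^2 - 32·x^3) + (28 - 38·x - 54·x^2 + 16·x^3 - 64·x^4)·Dx + (-3 + 17·x - 23·x^2 + 14·x^3 - 4·x^4 - 16·x^5)·Dx^2  (order 2).
h: a_k = 2, -4, -24, -116, -492, -2016, …
ICs: h(0) = 2, h′(0) = -4.

f: a_k = -2, -8, -32, -128, -512, -2048, …
g: a_k = 4, 4, 8, 12, 20, 32, …
Weyl lclm of L_f,L_g ⇒ L₀ (ord ≤ 2).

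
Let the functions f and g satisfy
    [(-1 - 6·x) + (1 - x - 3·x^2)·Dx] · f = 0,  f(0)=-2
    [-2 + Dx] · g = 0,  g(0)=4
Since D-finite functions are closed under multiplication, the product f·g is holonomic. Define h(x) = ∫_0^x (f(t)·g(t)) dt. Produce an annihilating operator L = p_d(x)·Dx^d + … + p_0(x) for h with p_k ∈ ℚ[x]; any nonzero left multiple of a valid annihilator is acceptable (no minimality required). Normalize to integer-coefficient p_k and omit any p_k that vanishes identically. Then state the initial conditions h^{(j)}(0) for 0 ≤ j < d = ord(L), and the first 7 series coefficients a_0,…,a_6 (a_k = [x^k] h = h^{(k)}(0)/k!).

f: a_k = -2, -2, -8, -14, -38, -80, -194, …
g: a_k = 4, 8, 8, 16/3, 8/3, 16/15, 16/45, …
L₀ := L_f ⊗_s L_g (sym. prod.), ord ≤ 1.
Integrate: L := L₀·Dx.
L = (3 + 4·x - 6·x^2)·Dx + (-1 + x + 3·x^2)·Dx^2  (order 2).
h: a_k = 0, -8, -12, -64/3, -110/3, -344/5, -5896/45, …
ICs: h(0) = 0, h′(0) = -8.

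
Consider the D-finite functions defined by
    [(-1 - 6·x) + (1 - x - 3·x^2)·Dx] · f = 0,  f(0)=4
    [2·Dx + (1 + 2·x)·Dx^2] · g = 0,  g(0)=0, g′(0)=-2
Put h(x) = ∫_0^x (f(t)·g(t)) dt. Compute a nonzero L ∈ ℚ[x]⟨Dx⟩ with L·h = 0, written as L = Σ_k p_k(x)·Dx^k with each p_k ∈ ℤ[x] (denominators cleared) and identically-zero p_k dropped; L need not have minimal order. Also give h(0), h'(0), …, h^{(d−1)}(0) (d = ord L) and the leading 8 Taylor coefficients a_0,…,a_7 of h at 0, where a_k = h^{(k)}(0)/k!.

f: a_k = 4, 4, 16, 28, 76, 160, 388, 868, …
g: a_k = 0, -2, 2, -8/3, 4, -32/5, 32/3, -128/7, …
L₀ := L_f ⊗_s L_g (sym. prod.), ord ≤ 2.
h=∫h₀ ⇒ L = L₀·Dx.
L = (8 + 24·x)·Dx + (18·x + 30·x^2)·Dx^2 + (-1 - x + 5·x^2 + 6·x^3)·Dx^3  (order 3).
h: a_k = 0, 0, -4, 0, -26/3, -56/15, -1112/45, -808/35, …
ICs: h(0) = 0, h′(0) = 0, h′′(0) = -8.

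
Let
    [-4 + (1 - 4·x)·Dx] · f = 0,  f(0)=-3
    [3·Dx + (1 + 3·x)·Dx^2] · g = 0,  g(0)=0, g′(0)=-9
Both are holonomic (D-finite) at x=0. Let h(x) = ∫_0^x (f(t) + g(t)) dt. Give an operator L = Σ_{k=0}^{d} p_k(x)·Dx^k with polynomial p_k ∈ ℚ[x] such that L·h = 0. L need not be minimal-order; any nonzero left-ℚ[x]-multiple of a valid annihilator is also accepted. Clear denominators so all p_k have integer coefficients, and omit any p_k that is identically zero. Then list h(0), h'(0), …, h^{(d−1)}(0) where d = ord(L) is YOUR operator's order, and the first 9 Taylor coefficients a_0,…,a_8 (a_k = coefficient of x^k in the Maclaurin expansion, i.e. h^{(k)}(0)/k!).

f: a_k = -3, -12, -48, -192, -768, -3072, -12288, -49152, -196608, …
g: a_k = 0, -9, 27/2, -27, 243/4, -729/5, 729/2, -6561/7, 19683/8, …
h₀=f+g: left-lcm gives L₀, ord ≤ 3.
h=∫₀ˣh₀: take L = L₀·Dx.
L = (432 + 288·x)·Dx^2 + (78 + 720·x + 576·x^2)·Dx^3 + (-11 - x + 144·x^2 + 144·x^3)·Dx^4  (order 4).
h: a_k = 0, -3, -21/2, -23/2, -219/4, -2829/20, -5363/10, -23847/14, -350625/56, …
ICs: h(0) = 0, h′(0) = -3, h′′(0) = -21, h′′′(0) = -69.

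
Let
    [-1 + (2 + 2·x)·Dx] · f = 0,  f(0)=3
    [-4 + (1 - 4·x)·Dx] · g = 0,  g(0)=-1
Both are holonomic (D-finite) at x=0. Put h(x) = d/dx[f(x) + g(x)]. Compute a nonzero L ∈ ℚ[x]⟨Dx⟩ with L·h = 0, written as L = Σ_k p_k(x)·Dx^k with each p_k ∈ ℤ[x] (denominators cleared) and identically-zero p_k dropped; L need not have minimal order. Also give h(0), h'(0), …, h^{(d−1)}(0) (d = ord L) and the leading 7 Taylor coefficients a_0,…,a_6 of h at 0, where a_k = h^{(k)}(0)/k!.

L = (-216 - 96·x) + (-381 - 792·x - 336·x^2)·Dx + (34 - 78·x - 208·x^2 - 96·x^3)·Dx^2  (order 2).
h: a_k = -5/2, -131/4, -3063/16, -32783/32, -1310615/256, -12583101/512, -234880331/2048, …
ICs: h(0) = -5/2, h′(0) = -131/4.

f: a_k = 3, 3/2, -3/8, 3/16, -15/128, 21/256, -63/1024, …
g: a_k = -1, -4, -16, -64, -256, -1024, -4096, …
Sum ⇒ L₀ = lclm(L_f,L_g) in ℚ(x)⟨Dx⟩.
h₀' ⇒ L via d/dx closure of L₀.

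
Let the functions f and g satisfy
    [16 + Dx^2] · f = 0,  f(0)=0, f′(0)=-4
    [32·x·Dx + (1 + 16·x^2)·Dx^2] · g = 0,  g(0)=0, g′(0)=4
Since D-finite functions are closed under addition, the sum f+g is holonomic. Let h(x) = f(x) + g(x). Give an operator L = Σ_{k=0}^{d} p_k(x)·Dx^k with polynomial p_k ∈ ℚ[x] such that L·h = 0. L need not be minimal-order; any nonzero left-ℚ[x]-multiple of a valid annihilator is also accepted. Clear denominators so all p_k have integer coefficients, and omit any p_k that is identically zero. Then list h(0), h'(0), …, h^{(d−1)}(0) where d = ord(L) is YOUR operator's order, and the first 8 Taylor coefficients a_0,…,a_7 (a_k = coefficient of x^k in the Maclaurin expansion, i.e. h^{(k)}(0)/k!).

L = (-5632·x + 114688·x^3 + 131072·x^5)·Dx + (-16 + 1792·x^2 + 36864·x^4 + 65536·x^6)·Dx^2 + (-352·x + 7168·x^3 + 8192·x^5)·Dx^3 + (-1 + 112·x^2 + 2304·x^4 + 4096·x^6)·Dx^4  (order 4).
h: a_k = 0, 0, 0, -32/3, 0, 2944/15, 0, -736256/315, …
ICs: h(0) = 0, h′(0) = 0, h′′(0) = 0, h′′′(0) = -64.

f: a_k = 0, -4, 0, 32/3, 0, -128/15, 0, 1024/315, …
g: a_k = 0, 4, 0, -64/3, 0, 1024/5, 0, -16384/7, …
L₀ := lclm(L_f,L_g); ord L₀ ≤ 2+2.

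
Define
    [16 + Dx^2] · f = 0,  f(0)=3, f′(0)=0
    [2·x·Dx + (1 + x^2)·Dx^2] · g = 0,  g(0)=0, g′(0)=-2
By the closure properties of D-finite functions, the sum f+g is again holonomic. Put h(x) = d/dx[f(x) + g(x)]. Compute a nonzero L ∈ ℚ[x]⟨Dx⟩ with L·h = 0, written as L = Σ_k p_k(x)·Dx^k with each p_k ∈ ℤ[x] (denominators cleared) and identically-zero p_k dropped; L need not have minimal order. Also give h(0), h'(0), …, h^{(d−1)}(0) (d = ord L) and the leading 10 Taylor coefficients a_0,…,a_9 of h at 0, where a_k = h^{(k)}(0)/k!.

L = (64·x + 704·x^3 + 256·x^5) + (112 + 416·x^2 + 432·x^4 + 128·x^6)·Dx + (4·x + 44·x^3 + 16·x^5)·Dx^2 + (7 + 26·x^2 + 27·x^4 + 8·x^6)·Dx^3  (order 3).
h: a_k = -2, -48, 2, 128, -2, -512/5, 2, 4096/105, -2, -8192/945, …
ICs: h(0) = -2, h′(0) = -48, h′′(0) = 4.

f: a_k = 3, 0, -24, 0, 32, 0, -256/15, 0, 512/105, 0, …
g: a_k = 0, -2, 0, 2/3, 0, -2/5, 0, 2/7, 0, -2/9, …
Weyl lclm of L_f,L_g ⇒ L₀ (ord ≤ 4).
h₀' ⇒ L via d/dx closure of L₀.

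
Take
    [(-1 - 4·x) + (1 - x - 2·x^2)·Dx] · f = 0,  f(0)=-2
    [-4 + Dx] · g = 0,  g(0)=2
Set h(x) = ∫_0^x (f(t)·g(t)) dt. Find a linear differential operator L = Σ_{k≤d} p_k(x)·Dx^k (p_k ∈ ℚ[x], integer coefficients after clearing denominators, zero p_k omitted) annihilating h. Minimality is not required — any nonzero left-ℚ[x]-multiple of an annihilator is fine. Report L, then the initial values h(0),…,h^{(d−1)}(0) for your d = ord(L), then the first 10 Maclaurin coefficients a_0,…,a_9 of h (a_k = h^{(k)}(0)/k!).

L = (5 - 8·x^2)·Dx + (-1 + x + 2·x^2)·Dx^2  (order 2).
h: a_k = 0, -4, -10, -20, -107/3, -916/15, -1562/15, -11324/63, -39703/126, -58844/105, …
ICs: h(0) = 0, h′(0) = -4.

f: a_k = -2, -2, -6, -10, -22, -42, -86, -170, -342, -682, …
g: a_k = 2, 8, 16, 64/3, 64/3, 256/15, 512/45, 2048/315, 1024/315, 4096/2835, …
Sym-product of L_f,L_g gives L₀ (≤ ord 1).
h=∫₀ˣh₀: take L = L₀·Dx.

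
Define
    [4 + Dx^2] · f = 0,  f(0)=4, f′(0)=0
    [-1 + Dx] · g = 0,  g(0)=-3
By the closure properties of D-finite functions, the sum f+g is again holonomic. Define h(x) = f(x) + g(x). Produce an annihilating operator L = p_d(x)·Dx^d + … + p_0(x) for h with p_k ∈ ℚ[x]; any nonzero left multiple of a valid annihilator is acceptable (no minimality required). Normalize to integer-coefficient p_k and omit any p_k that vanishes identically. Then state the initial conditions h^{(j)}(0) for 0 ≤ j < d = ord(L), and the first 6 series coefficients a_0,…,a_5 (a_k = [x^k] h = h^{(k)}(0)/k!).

f: a_k = 4, 0, -8, 0, 8/3, 0, …
g: a_k = -3, -3, -3/2, -1/2, -1/8, -1/40, …
Sum ⇒ L₀ = lclm(L_f,L_g) in ℚ(x)⟨Dx⟩.
L = -4 + 4·Dx - Dx^2 + Dx^3  (order 3).
h: a_k = 1, -3, -19/2, -1/2, 61/24, -1/40, …
ICs: h(0) = 1, h′(0) = -3, h′′(0) = -19.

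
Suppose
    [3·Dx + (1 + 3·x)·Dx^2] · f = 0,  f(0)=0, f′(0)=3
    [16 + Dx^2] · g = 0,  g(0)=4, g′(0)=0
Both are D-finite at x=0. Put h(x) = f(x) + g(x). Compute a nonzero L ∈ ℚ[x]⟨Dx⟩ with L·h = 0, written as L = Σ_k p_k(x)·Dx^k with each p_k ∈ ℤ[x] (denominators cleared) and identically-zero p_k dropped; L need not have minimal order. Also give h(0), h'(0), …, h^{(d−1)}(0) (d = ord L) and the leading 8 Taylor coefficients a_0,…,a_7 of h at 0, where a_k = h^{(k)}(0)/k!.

L = (1680 + 2304·x + 3456·x^2)·Dx + (272 + 1584·x + 3456·x^2 + 3456·x^3)·Dx^2 + (105 + 144·x + 216·x^2)·Dx^3 + (17 + 99·x + 216·x^2 + 216·x^3)·Dx^4  (order 4).
h: a_k = 4, 3, -73/2, 9, 269/12, 243/5, -12983/90, 2187/7, …
ICs: h(0) = 4, h′(0) = 3, h′′(0) = -73, h′′′(0) = 54.

f: a_k = 0, 3, -9/2, 9, -81/4, 243/5, -243/2, 2187/7, …
g: a_k = 4, 0, -32, 0, 128/3, 0, -1024/45, 0, …
h₀=f+g: left-lcm gives L₀, ord ≤ 4.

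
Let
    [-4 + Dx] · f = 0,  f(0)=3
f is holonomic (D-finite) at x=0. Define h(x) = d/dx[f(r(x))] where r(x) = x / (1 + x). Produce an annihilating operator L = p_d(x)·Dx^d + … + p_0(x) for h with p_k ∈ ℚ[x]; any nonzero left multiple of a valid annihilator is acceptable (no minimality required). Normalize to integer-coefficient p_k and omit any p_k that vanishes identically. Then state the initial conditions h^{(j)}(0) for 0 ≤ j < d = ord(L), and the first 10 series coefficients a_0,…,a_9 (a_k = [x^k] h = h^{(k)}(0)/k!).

L = (2 - 2·x) + (-1 - 2·x - x^2)·Dx  (order 1).
h: a_k = 12, 24, -12, -16, 28, -88/5, -68/15, 2528/105, -3316/105, 23672/945, …
ICs: h(0) = 12.

f: a_k = 3, 12, 24, 32, 32, 128/5, 256/15, 1024/105, 512/105, 2048/945, …
L₀ from L_f via x↦r, Dx↦r'^{-1}Dx.
h₀' ⇒ L via d/dx closure of L₀.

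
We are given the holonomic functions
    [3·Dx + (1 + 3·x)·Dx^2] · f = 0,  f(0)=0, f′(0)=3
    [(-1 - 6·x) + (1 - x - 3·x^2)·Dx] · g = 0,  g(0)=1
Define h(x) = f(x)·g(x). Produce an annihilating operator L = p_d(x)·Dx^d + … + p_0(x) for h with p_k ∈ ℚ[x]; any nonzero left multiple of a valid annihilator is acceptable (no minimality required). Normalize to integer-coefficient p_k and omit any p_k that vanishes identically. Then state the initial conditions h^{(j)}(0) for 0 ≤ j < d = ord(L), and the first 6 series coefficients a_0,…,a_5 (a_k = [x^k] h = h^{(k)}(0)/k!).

L = (9 + 36·x) + (-1 + 21·x + 45·x^2)·Dx + (-1 - 2·x + 6·x^2 + 9·x^3)·Dx^2  (order 2).
h: a_k = 0, 3, -3/2, 33/2, -33/4, 1797/20, …
ICs: h(0) = 0, h′(0) = 3.

f: a_k = 0, 3, -9/2, 9, -81/4, 243/5, …
g: a_k = 1, 1, 4, 7, 19, 40, …
L₀ := L_f ⊗_s L_g (sym. prod.), ord ≤ 2.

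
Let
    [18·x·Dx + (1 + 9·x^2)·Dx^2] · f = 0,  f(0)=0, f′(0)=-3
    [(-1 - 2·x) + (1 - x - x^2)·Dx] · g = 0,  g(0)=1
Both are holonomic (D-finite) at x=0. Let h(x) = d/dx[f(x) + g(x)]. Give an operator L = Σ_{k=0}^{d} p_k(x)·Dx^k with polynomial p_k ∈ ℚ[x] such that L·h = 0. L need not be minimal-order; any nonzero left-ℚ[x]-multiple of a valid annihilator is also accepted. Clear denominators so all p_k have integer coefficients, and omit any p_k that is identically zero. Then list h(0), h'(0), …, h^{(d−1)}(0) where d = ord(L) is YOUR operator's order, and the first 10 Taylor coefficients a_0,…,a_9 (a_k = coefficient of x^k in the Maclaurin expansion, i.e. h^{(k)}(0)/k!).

L = (36 - 144·x - 1440·x^2 - 2376·x^3 - 3186·x^4 - 486·x^6) + (-18 - 24·x + 108·x^2 - 444·x^3 - 2313·x^4 - 2178·x^5 - 243·x^6 - 486·x^7)·Dx + (2 + 10·x + 34·x^2 + 48·x^3 + 123·x^4 - 387·x^5 - 198·x^6 - 81·x^7 - 81·x^8)·Dx^2  (order 2).
h: a_k = -2, 4, 36, 20, -203, 78, 2334, 272, -19188, 890, …
ICs: h(0) = -2, h′(0) = 4.

f: a_k = 0, -3, 0, 9, 0, -243/5, 0, 2187/7, 0, -2187, …
g: a_k = 1, 1, 2, 3, 5, 8, 13, 21, 34, 55, …
f+g: L₀ = lclm(L_f,L_g), ord ≤ 2+1.
Differentiate: ansatz ord ≤ ord L₀ ⇒ L.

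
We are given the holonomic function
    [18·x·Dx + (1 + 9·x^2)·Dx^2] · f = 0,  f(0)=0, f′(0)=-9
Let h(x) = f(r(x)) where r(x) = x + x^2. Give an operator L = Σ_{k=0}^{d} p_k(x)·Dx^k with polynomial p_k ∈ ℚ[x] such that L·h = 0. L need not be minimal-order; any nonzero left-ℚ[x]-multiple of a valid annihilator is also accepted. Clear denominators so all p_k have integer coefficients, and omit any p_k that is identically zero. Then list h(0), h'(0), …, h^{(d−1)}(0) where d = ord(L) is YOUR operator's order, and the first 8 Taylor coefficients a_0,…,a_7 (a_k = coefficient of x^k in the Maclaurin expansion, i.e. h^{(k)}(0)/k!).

L = (-2 + 18·x + 72·x^2 + 108·x^3 + 54·x^4)·Dx + (1 + 2·x + 9·x^2 + 36·x^3 + 45·x^4 + 18·x^5)·Dx^2  (order 2).
h: a_k = 0, -9, -9, 27, 81, -324/5, -702, -3645/7, …
ICs: h(0) = 0, h′(0) = -9.

f: a_k = 0, -9, 0, 27, 0, -729/5, 0, 6561/7, …
f∘r: x↦r, Dx↦Dx/r' in L_f ⇒ L₀.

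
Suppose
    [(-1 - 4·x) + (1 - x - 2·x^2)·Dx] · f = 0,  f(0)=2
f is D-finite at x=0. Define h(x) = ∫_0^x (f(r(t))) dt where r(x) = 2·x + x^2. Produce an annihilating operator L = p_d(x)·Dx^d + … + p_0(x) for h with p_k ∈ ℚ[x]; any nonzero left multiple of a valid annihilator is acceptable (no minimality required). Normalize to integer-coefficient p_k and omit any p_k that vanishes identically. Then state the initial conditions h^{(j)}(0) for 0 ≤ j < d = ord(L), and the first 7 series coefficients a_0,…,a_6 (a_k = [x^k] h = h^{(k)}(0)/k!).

f: a_k = 2, 2, 6, 10, 22, 42, 86, …
L₀ from L_f via x↦r, Dx↦r'^{-1}Dx.
Integrate: L := L₀·Dx.
L = (2 + 16·x + 8·x^2)·Dx + (-1 + 3·x + 6·x^2 + 2·x^3)·Dx^2  (order 2).
h: a_k = 0, 2, 2, 26/3, 26, 478/5, 1054/3, …
ICs: h(0) = 0, h′(0) = 2.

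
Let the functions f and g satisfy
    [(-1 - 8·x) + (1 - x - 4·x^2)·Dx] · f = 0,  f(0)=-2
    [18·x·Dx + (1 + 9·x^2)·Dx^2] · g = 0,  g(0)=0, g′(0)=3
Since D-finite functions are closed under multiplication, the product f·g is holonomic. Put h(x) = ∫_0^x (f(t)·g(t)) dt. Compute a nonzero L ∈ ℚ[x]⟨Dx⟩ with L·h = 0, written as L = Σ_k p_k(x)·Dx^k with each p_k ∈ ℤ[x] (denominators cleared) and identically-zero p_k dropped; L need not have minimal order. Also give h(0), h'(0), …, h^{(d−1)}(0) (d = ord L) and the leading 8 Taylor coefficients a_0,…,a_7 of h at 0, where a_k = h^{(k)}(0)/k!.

f: a_k = -2, -2, -10, -18, -58, -130, -362, -882, …
g: a_k = 0, 3, 0, -9, 0, 243/5, 0, -2187/7, …
f·g: L₀ = L_f ⊗_s L_g, ord ≤ 1·2.
Integrate: L := L₀·Dx.
L = (8 + 18·x + 216·x^2)·Dx + (2 - 2·x + 36·x^2 + 216·x^3)·Dx^2 + (-1 + x - 5·x^2 + 9·x^3 + 36·x^4)·Dx^3  (order 3).
h: a_k = 0, 0, -3, -2, -3, -36/5, -151/5, -1626/35, …
ICs: h(0) = 0, h′(0) = 0, h′′(0) = -6.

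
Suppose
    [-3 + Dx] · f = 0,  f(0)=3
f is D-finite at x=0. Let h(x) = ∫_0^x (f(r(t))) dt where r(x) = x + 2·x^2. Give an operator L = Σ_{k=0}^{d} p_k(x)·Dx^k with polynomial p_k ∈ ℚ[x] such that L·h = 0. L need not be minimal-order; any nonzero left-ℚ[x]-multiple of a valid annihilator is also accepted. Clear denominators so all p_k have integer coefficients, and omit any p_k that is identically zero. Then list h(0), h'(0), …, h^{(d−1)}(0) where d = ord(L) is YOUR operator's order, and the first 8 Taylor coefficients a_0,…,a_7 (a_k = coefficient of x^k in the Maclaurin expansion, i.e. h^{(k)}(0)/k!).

L = (-3 - 12·x)·Dx + Dx^2  (order 2).
h: a_k = 0, 3, 9/2, 21/2, 135/8, 1161/40, 3321/80, 33183/560, …
ICs: h(0) = 0, h′(0) = 3.

f: a_k = 3, 9, 27/2, 27/2, 81/8, 243/40, 243/80, 729/560, …
h₀=f(r): pull back L_f along r ⇒ L₀.
∫: right-multiply L₀ by Dx.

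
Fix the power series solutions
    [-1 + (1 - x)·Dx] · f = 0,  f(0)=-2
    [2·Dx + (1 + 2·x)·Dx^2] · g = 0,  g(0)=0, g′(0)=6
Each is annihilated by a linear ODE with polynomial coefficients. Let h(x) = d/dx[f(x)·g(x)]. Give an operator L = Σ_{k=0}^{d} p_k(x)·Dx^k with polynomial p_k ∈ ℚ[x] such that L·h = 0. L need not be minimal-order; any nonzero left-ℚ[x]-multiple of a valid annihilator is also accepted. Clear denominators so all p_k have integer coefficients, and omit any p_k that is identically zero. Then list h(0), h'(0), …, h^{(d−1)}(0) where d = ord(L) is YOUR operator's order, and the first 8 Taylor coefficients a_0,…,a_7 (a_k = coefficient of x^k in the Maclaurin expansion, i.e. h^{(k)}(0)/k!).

L = 8 + (-1 + 10·x)·Dx + (-1 - x + 2·x^2)·Dx^2  (order 2).
h: a_k = -12, 0, -48, 32, -152, 1008/5, -2664/5, 32448/35, …
ICs: h(0) = -12, h′(0) = 0.

f: a_k = -2, -2, -2, -2, -2, -2, -2, -2, …
g: a_k = 0, 6, -6, 8, -12, 96/5, -32, 384/7, …
Sym-product of L_f,L_g gives L₀ (≤ ord 2).
Differentiate: ansatz ord ≤ ord L₀ ⇒ L.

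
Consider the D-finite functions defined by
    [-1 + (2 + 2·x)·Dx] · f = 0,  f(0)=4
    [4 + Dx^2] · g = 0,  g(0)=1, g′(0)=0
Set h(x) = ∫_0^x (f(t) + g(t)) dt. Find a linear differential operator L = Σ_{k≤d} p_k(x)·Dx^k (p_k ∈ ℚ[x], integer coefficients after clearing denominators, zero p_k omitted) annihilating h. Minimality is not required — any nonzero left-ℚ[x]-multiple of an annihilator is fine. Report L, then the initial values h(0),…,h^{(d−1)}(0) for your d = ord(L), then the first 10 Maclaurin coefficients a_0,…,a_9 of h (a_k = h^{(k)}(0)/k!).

L = (-76 - 128·x - 64·x^2)·Dx + (120 + 376·x + 384·x^2 + 128·x^3)·Dx^2 + (-19 - 32·x - 16·x^2)·Dx^3 + (30 + 94·x + 96·x^2 + 32·x^3)·Dx^4  (order 4).
h: a_k = 0, 5, 1, -5/6, 1/16, 49/480, 7/384, -1969/80640, 33/4096, -118751/23224320, …
ICs: h(0) = 0, h′(0) = 5, h′′(0) = 2, h′′′(0) = -5.

f: a_k = 4, 2, -1/2, 1/4, -5/32, 7/64, -21/256, 33/512, -429/8192, 715/16384, …
g: a_k = 1, 0, -2, 0, 2/3, 0, -4/45, 0, 2/315, 0, …
L₀ := lclm(L_f,L_g); ord L₀ ≤ 1+2.
Integrate: L := L₀·Dx.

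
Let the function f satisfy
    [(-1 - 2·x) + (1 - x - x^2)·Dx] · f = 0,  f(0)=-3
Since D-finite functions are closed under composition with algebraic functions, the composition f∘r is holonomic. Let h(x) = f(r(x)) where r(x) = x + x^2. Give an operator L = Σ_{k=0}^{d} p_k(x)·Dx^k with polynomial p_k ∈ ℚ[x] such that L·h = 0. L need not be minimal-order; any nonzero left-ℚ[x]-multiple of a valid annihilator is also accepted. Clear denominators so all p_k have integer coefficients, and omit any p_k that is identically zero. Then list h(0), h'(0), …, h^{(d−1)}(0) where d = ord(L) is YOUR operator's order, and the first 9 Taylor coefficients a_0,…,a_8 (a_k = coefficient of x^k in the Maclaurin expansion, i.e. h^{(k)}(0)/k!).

f: a_k = -3, -3, -6, -9, -15, -24, -39, -63, -102, …
Substitute x→r, Dx→(1/r')Dx; clear ⇒ L₀.
L = (1 + 4·x + 6·x^2 + 4·x^3) + (-1 + x + 2·x^2 + 2·x^3 + x^4)·Dx  (order 1).
h: a_k = -3, -3, -9, -21, -48, -111, -258, -597, -1383, …
ICs: h(0) = -3.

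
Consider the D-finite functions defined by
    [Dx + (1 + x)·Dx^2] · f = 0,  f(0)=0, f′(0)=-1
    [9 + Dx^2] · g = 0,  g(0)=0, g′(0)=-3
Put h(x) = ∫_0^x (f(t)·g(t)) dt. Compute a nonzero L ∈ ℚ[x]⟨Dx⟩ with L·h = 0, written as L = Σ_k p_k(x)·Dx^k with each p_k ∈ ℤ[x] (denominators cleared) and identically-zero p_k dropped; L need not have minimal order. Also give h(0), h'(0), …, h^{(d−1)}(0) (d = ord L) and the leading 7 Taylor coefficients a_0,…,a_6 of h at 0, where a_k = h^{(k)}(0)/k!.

L = (2493 + 10854·x + 17091·x^2 + 11664·x^3 + 2916·x^4)·Dx + (612 + 1908·x + 1944·x^2 + 648·x^3)·Dx^2 + (592 + 2484·x + 3834·x^2 + 2592·x^3 + 648·x^4)·Dx^3 + (68 + 212·x + 216·x^2 + 72·x^3)·Dx^4 + (35 + 142·x + 215·x^2 + 144·x^3 + 36·x^4)·Dx^5  (order 5).
h: a_k = 0, 0, 0, 1, -3/8, -7/10, 1/4, …
ICs: h(0) = 0, h′(0) = 0, h′′(0) = 0, h′′′(0) = 6, h′′′′(0) = -9.

f: a_k = 0, -1, 1/2, -1/3, 1/4, -1/5, 1/6, …
g: a_k = 0, -3, 0, 9/2, 0, -81/40, 0, …
h₀=f·g: eliminate ⇒ L₀, order ≤ 2·2.
h=∫h₀ ⇒ L = L₀·Dx.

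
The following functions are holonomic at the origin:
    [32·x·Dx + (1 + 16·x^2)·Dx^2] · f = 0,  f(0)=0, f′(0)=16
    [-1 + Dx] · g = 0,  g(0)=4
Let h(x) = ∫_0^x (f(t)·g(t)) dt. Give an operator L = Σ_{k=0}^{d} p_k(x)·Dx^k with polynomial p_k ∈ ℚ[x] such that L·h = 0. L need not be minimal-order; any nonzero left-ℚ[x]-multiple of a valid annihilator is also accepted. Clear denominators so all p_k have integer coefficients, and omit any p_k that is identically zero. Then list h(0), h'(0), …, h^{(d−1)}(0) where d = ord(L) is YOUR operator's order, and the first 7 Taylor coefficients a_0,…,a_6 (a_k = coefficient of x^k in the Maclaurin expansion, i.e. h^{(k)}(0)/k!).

L = (1 - 32·x + 16·x^2)·Dx + (-2 + 32·x - 32·x^2)·Dx^2 + (1 + 16·x^2)·Dx^3  (order 3).
h: a_k = 0, 0, 32, 64/3, -232/3, -992/15, 7772/15, …
ICs: h(0) = 0, h′(0) = 0, h′′(0) = 64.

f: a_k = 0, 16, 0, -256/3, 0, 4096/5, 0, …
g: a_k = 4, 4, 2, 2/3, 1/6, 1/30, 1/180, …
f·g: L₀ = L_f ⊗_s L_g, ord ≤ 2·1.
∫: right-multiply L₀ by Dx.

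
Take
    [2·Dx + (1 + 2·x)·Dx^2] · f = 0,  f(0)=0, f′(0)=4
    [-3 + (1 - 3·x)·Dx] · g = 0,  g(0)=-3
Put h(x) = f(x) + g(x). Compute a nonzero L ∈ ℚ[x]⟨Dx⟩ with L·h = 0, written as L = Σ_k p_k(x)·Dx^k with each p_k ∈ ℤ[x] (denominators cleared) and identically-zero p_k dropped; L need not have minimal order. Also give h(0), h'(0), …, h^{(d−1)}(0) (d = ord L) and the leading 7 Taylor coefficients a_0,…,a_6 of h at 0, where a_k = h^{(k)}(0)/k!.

f: a_k = 0, 4, -4, 16/3, -8, 64/5, -64/3, …
g: a_k = -3, -9, -27, -81, -243, -729, -2187, …
Weyl lclm of L_f,L_g ⇒ L₀ (ord ≤ 3).
L = (-78 - 36·x)·Dx + (-23 - 132·x - 72·x^2)·Dx^2 + (4 - x - 27·x^2 - 18·x^3)·Dx^3  (order 3).
h: a_k = -3, -5, -31, -227/3, -251, -3581/5, -6625/3, …
ICs: h(0) = -3, h′(0) = -5, h′′(0) = -62.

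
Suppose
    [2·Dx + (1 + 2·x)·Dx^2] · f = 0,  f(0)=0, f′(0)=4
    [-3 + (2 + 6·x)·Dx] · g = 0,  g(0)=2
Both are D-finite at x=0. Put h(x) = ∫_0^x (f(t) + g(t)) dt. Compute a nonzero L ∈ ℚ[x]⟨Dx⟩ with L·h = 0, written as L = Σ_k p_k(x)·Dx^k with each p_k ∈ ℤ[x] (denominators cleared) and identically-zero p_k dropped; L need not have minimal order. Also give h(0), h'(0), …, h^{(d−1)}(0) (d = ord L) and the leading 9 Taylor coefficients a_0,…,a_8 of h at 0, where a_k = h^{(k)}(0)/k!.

L = (-6 + 36·x)·Dx^2 + (5 + 84·x + 180·x^2)·Dx^3 + (2 + 22·x + 72·x^2 + 72·x^3)·Dx^4  (order 4).
h: a_k = 0, 2, 7/2, -25/12, 209/96, -917/320, 16697/3840, -78695/10752, 767341/57344, …
ICs: h(0) = 0, h′(0) = 2, h′′(0) = 7, h′′′(0) = -25/2.

f: a_k = 0, 4, -4, 16/3, -8, 64/5, -64/3, 256/7, -64, …
g: a_k = 2, 3, -9/4, 27/8, -405/64, 1701/128, -15309/512, 72171/1024, -2814669/16384, …
L₀ := lclm(L_f,L_g); ord L₀ ≤ 2+1.
∫: right-multiply L₀ by Dx.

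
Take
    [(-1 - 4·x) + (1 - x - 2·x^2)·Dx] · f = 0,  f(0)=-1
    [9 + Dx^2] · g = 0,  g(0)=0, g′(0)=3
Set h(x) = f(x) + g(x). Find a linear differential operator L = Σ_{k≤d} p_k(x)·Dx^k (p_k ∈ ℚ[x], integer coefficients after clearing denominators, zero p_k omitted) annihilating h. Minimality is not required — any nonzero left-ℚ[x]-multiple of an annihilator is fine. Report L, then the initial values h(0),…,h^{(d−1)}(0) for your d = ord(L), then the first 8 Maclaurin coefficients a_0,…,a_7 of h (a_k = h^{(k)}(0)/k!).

f: a_k = -1, -1, -3, -5, -11, -21, -43, -85, …
g: a_k = 0, 3, 0, -9/2, 0, 81/40, 0, -243/560, …
Sum ⇒ L₀ = lclm(L_f,L_g) in ℚ(x)⟨Dx⟩.
L = (117 + 486·x + 135·x^2 + 360·x^3 + 540·x^4 + 432·x^5) + (-45 + 63·x + 81·x^2 - 153·x^3 - 18·x^4 + 324·x^5 + 216·x^6)·Dx + (13 + 54·x + 15·x^2 + 40·x^3 + 60·x^4 + 48·x^5)·Dx^2 + (-5 + 7·x + 9·x^2 - 17·x^3 - 2·x^4 + 36·x^5 + 24·x^6)·Dx^3  (order 3).
h: a_k = -1, 2, -3, -19/2, -11, -759/40, -43, -47843/560, …
ICs: h(0) = -1, h′(0) = 2, h′′(0) = -6.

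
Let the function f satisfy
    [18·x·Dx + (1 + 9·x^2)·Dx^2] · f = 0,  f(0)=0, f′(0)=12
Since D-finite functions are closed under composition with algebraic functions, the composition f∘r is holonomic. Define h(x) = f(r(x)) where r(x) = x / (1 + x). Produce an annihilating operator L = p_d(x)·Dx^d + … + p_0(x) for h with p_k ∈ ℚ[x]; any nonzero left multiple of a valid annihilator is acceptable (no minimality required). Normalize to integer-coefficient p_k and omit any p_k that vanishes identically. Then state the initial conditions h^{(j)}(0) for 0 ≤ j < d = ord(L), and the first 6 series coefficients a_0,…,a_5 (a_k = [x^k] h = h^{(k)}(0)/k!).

L = (2 + 20·x)·Dx + (1 + 2·x + 10·x^2)·Dx^2  (order 2).
h: a_k = 0, 12, -12, -24, 96, -48/5, …
ICs: h(0) = 0, h′(0) = 12.

f: a_k = 0, 12, 0, -36, 0, 972/5, …
h₀=f(r): pull back L_f along r ⇒ L₀.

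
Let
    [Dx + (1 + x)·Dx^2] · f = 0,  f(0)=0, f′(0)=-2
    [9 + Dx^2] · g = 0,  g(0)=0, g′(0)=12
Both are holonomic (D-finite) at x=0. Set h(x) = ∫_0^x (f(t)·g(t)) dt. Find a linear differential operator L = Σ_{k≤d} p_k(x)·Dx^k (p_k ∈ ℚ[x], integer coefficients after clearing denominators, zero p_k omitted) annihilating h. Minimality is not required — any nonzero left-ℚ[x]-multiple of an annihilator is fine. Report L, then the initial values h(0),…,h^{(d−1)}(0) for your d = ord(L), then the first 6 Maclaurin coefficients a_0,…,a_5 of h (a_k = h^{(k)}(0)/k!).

L = (2493 + 10854·x + 17091·x^2 + 11664·x^3 + 2916·x^4)·Dx + (612 + 1908·x + 1944·x^2 + 648·x^3)·Dx^2 + (592 + 2484·x + 3834·x^2 + 2592·x^3 + 648·x^4)·Dx^3 + (68 + 212·x + 216·x^2 + 72·x^3)·Dx^4 + (35 + 142·x + 215·x^2 + 144·x^3 + 36·x^4)·Dx^5  (order 5).
h: a_k = 0, 0, 0, -8, 3, 28/5, …
ICs: h(0) = 0, h′(0) = 0, h′′(0) = 0, h′′′(0) = -48, h′′′′(0) = 72.

f: a_k = 0, -2, 1, -2/3, 1/2, -2/5, …
g: a_k = 0, 12, 0, -18, 0, 81/10, …
h₀=f·g: eliminate ⇒ L₀, order ≤ 2·2.
Integrate: L := L₀·Dx.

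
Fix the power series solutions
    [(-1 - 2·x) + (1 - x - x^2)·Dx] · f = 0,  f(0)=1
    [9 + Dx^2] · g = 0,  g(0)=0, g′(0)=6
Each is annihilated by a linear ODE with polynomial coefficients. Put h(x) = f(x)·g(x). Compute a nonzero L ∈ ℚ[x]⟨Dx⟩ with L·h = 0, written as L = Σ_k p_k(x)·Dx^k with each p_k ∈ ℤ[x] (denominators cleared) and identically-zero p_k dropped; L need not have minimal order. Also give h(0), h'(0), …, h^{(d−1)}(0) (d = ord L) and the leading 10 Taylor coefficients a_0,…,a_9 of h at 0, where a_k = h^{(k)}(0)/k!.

f: a_k = 1, 1, 2, 3, 5, 8, 13, 21, 34, 55, …
g: a_k = 0, 6, 0, -9, 0, 81/20, 0, -243/280, 0, 243/2240, …
Product ⇒ symmetric product L₀, ord ≤ 2.
L = (-7 + 9·x + 9·x^2) + (2 + 4·x)·Dx + (-1 + x + x^2)·Dx^2  (order 2).
h: a_k = 0, 6, 6, 3, 9, 321/20, 501/20, 2253/56, 18279/280, 47319/448, …
ICs: h(0) = 0, h′(0) = 6.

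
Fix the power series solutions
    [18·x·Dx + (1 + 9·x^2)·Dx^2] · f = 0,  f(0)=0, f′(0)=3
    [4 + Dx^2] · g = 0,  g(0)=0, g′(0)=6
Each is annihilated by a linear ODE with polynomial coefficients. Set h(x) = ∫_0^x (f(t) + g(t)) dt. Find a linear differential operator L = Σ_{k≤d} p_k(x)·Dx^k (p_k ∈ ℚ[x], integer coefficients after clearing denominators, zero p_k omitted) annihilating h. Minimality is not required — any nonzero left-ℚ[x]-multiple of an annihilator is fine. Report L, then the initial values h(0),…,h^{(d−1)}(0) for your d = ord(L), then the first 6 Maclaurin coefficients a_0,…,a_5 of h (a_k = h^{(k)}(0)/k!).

f: a_k = 0, 3, 0, -9, 0, 243/5, …
g: a_k = 0, 6, 0, -4, 0, 4/5, …
Sum ⇒ L₀ = lclm(L_f,L_g) in ℚ(x)⟨Dx⟩.
∫: right-multiply L₀ by Dx.
L = (-3744·x + 37584·x^3 + 11664·x^5)·Dx^2 + (-28 + 864·x^2 + 10692·x^4 + 5832·x^6)·Dx^3 + (-936·x + 9396·x^3 + 2916·x^5)·Dx^4 + (-7 + 216·x^2 + 2673·x^4 + 1458·x^6)·Dx^5  (order 5).
h: a_k = 0, 0, 9/2, 0, -13/4, 0, …
ICs: h(0) = 0, h′(0) = 0, h′′(0) = 9, h′′′(0) = 0, h′′′′(0) = -78.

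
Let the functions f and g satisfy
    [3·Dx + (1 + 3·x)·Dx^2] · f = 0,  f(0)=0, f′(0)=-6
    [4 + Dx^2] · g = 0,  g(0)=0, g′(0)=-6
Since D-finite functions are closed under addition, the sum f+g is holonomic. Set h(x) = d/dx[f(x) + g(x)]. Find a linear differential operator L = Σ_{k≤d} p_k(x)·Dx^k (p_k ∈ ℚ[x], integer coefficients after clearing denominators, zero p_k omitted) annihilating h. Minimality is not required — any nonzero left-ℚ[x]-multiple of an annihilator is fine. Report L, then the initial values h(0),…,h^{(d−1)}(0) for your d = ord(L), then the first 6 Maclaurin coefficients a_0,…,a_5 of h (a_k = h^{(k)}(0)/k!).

L = (348 + 144·x + 216·x^2) + (44 + 180·x + 216·x^2 + 216·x^3)·Dx + (87 + 36·x + 54·x^2)·Dx^2 + (11 + 45·x + 54·x^2 + 54·x^3)·Dx^3  (order 3).
h: a_k = -12, 18, -42, 162, -490, 1458, …
ICs: h(0) = -12, h′(0) = 18, h′′(0) = -84.

f: a_k = 0, -6, 9, -18, 81/2, -486/5, …
g: a_k = 0, -6, 0, 4, 0, -4/5, …
Sum ⇒ L₀ = lclm(L_f,L_g) in ℚ(x)⟨Dx⟩.
Derive L from L₀ (diff closure).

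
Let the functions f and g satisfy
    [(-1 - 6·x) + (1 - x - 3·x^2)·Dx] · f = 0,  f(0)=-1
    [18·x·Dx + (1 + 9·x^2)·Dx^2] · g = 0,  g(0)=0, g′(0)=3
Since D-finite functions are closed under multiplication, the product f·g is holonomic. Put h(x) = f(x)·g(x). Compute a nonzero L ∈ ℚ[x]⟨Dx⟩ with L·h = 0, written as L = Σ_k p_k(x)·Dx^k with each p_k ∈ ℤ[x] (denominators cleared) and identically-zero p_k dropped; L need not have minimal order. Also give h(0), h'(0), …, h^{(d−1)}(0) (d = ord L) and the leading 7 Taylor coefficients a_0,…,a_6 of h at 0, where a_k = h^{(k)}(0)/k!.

L = (6 + 18·x + 162·x^2) + (2 - 6·x + 36·x^2 + 162·x^3)·Dx + (-1 + x - 6·x^2 + 9·x^3 + 27·x^4)·Dx^2  (order 2).
h: a_k = 0, -3, -3, -3, -12, -348/5, -528/5, …
ICs: h(0) = 0, h′(0) = -3.

f: a_k = -1, -1, -4, -7, -19, -40, -97, …
g: a_k = 0, 3, 0, -9, 0, 243/5, 0, …
h₀=f·g: eliminate ⇒ L₀, order ≤ 1·2.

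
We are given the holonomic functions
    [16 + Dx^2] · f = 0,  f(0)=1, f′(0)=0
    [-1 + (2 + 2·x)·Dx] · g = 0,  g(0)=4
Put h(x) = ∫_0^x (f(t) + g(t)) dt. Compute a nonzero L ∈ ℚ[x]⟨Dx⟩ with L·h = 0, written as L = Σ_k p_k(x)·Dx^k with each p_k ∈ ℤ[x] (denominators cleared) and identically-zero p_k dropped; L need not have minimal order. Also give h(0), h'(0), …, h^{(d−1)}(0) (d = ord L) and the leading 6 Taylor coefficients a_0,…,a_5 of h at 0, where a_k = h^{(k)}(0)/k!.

L = (-1072 - 2048·x - 1024·x^2)·Dx + (2016 + 6112·x + 6144·x^2 + 2048·x^3)·Dx^2 + (-67 - 128·x - 64·x^2)·Dx^3 + (126 + 382·x + 384·x^2 + 128·x^3)·Dx^4  (order 4).
h: a_k = 0, 5, 1, -17/6, 1/16, 1009/480, …
ICs: h(0) = 0, h′(0) = 5, h′′(0) = 2, h′′′(0) = -17.

f: a_k = 1, 0, -8, 0, 32/3, 0, …
g: a_k = 4, 2, -1/2, 1/4, -5/32, 7/64, …
h₀=f+g: left-lcm gives L₀, ord ≤ 3.
∫: right-multiply L₀ by Dx.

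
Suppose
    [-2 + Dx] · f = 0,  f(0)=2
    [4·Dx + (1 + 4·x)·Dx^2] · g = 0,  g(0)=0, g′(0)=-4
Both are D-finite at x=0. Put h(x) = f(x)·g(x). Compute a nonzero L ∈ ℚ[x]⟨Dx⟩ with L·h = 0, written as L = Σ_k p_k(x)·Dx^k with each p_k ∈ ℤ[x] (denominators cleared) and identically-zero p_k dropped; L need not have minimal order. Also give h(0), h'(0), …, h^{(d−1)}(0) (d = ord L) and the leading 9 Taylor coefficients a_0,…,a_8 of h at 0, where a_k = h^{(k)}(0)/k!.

f: a_k = 2, 4, 4, 8/3, 4/3, 8/15, 8/45, 16/315, 4/315, …
g: a_k = 0, -4, 8, -64/3, 64, -1024/5, 2048/3, -16384/7, 8192, …
L₀ := L_f ⊗_s L_g (sym. prod.), ord ≤ 2.
L = (-4 + 16·x) - 16·x·Dx + (1 + 4·x)·Dx^2  (order 2).
h: a_k = 0, -8, 0, -80/3, 64, -3344/15, 6784/9, -826528/315, 417664/45, …
ICs: h(0) = 0, h′(0) = -8.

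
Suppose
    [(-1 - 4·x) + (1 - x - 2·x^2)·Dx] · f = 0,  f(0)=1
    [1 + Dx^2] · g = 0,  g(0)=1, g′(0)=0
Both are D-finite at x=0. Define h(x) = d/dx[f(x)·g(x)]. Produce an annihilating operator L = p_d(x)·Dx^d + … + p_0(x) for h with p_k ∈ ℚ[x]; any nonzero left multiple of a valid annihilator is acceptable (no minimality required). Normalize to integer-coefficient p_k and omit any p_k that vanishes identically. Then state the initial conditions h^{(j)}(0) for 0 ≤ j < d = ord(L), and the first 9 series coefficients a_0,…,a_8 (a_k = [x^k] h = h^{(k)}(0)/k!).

L = (31 - 2·x - 3·x^2 + 4·x^3 + 4·x^4) + (10 + 42·x + 12·x^2 + 16·x^3)·Dx + (-3 + 2·x + 5·x^2 + 4·x^3 + 4·x^4)·Dx^2  (order 2).
h: a_k = 1, 5, 27/2, 229/6, 2225/24, 27089/120, 376523/720, 6046153/5040, 12070521/4480, …
ICs: h(0) = 1, h′(0) = 5.

f: a_k = 1, 1, 3, 5, 11, 21, 43, 85, 171, …
g: a_k = 1, 0, -1/2, 0, 1/24, 0, -1/720, 0, 1/40320, …
Product ⇒ symmetric product L₀, ord ≤ 2.
h₀' ⇒ L via d/dx closure of L₀.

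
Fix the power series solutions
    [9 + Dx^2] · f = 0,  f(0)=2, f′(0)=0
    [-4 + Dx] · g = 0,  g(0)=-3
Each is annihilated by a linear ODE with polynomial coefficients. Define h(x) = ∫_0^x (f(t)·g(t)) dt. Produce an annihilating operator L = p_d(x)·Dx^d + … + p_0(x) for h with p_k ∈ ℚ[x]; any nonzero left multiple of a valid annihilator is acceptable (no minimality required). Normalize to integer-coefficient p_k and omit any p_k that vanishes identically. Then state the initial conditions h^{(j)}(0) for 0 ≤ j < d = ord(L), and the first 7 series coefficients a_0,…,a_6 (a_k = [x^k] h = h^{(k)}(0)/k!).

f: a_k = 2, 0, -9, 0, 27/4, 0, -81/40, …
g: a_k = -3, -12, -24, -32, -32, -128/5, -256/15, …
L₀ := L_f ⊗_s L_g (sym. prod.), ord ≤ 2.
h=∫h₀ ⇒ L = L₀·Dx.
L = 25·Dx - 8·Dx^2 + Dx^3  (order 3).
h: a_k = 0, -6, -12, -7, 11, 527/20, 779/30, …
ICs: h(0) = 0, h′(0) = -6, h′′(0) = -24.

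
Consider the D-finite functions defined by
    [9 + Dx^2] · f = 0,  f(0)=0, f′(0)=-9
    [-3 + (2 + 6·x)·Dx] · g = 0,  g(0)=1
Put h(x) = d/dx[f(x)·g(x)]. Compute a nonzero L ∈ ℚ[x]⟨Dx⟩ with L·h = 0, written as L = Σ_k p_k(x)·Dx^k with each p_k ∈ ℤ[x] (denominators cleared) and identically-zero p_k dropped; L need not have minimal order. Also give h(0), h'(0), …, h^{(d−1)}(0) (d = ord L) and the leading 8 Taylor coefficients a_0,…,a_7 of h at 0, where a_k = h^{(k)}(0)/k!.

f: a_k = 0, -9, 0, 27/2, 0, -243/40, 0, 729/560, …
g: a_k = 1, 3/2, -9/8, 27/16, -405/128, 1701/256, -15309/1024, 72171/2048, …
Sym-product of L_f,L_g gives L₀ (≤ ord 2).
h₀' ⇒ L via d/dx closure of L₀.
L = (477 + 3888·x + 11016·x^2 + 15552·x^3 + 11664·x^4) + (-12 - 324·x - 1296·x^2 - 1296·x^3)·Dx + (28 + 264·x + 972·x^2 + 1728·x^3 + 1296·x^4)·Dx^2  (order 2).
h: a_k = -9, -27, 567/8, 81/4, 4617/128, -177147/640, 716607/1024, -16898949/8960, …
ICs: h(0) = -9, h′(0) = -27.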